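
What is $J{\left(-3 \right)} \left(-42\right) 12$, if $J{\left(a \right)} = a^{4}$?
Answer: $-40824$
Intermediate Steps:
$J{\left(-3 \right)} \left(-42\right) 12 = \left(-3\right)^{4} \left(-42\right) 12 = 81 \left(-42\right) 12 = \left(-3402\right) 12 = -40824$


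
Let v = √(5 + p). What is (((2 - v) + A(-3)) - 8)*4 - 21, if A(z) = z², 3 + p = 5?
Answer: -9 - 4*√7 ≈ -19.583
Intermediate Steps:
p = 2 (p = -3 + 5 = 2)
v = √7 (v = √(5 + 2) = √7 ≈ 2.6458)
(((2 - v) + A(-3)) - 8)*4 - 21 = (((2 - √7) + (-3)²) - 8)*4 - 21 = (((2 - √7) + 9) - 8)*4 - 21 = ((11 - √7) - 8)*4 - 21 = (3 - √7)*4 - 21 = (12 - 4*√7) - 21 = -9 - 4*√7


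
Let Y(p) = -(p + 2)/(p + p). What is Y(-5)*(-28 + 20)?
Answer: 12/5 ≈ 2.4000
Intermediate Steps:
Y(p) = -(2 + p)/(2*p)
Y(-5)*(-28 + 20) = ((½)*(-2 - 1*(-5))/(-5))*(-28 + 20) = ((½)*(-⅕)*(-2 + 5))*(-8) = ((½)*(-⅕)*3)*(-8) = -3/10*(-8) = 12/5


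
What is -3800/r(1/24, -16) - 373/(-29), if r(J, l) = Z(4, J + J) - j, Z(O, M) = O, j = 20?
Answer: 14521/58 ≈ 250.36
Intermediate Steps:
r(J, l) = -16 (r(J, l) = 4 - 1*20 = 4 - 20 = -16)
-3800/r(1/24, -16) - 373/(-29) = -3800/(-16) - 373/(-29) = -3800*(-1/16) - 373*(-1/29) = 475/2 + 373/29 = 14521/58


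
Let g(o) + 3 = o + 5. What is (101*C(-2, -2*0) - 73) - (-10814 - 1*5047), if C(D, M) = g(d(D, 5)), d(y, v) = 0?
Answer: 15990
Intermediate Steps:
g(o) = 2 + o (g(o) = -3 + (o + 5) = -3 + (5 + o) = 2 + o)
C(D, M) = 2 (C(D, M) = 2 + 0 = 2)
(101*C(-2, -2*0) - 73) - (-10814 - 1*5047) = (101*2 - 73) - (-10814 - 1*5047) = (202 - 73) - (-10814 - 5047) = 129 - 1*(-15861) = 129 + 15861 = 15990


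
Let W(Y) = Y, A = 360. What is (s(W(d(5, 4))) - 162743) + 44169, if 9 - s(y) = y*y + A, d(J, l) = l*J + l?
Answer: -119501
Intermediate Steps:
d(J, l) = l + J*l (d(J, l) = J*l + l = l + J*l)
s(y) = -351 - y² (s(y) = 9 - (y*y + 360) = 9 - (y² + 360) = 9 - (360 + y²) = 9 + (-360 - y²) = -351 - y²)
(s(W(d(5, 4))) - 162743) + 44169 = ((-351 - (4*(1 + 5))²) - 162743) + 44169 = ((-351 - (4*6)²) - 162743) + 44169 = ((-351 - 1*24²) - 162743) + 44169 = ((-351 - 1*576) - 162743) + 44169 = ((-351 - 576) - 162743) + 44169 = (-927 - 162743) + 44169 = -163670 + 44169 = -119501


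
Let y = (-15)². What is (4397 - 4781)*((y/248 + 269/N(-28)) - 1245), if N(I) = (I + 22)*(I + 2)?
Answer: 192258992/403 ≈ 4.7707e+5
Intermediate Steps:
y = 225
N(I) = (2 + I)*(22 + I) (N(I) = (22 + I)*(2 + I) = (2 + I)*(22 + I))
(4397 - 4781)*((y/248 + 269/N(-28)) - 1245) = (4397 - 4781)*((225/248 + 269/(44 + (-28)² + 24*(-28))) - 1245) = -384*((225*(1/248) + 269/(44 + 784 - 672)) - 1245) = -384*((225/248 + 269/156) - 1245) = -384*(25453/9672 - 1245) = -384*(-12016187/9672) = 192258992/403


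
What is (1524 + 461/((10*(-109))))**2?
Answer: 2757921168601/1188100 ≈ 2.3213e+6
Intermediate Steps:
(1524 + 461/((10*(-109))))**2 = (1524 + 461/(-1090))**2 = (1524 + 461*(-1/1090))**2 = (1524 - 461/1090)**2 = (1660699/1090)**2 = 2757921168601/1188100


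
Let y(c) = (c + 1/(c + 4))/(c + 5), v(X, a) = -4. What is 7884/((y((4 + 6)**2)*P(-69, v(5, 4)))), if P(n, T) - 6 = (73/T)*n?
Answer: 5466240/835547 ≈ 6.5421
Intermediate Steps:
P(n, T) = 6 + 73*n/T (P(n, T) = 6 + (73/T)*n = 6 + 73*n/T)
y(c) = (c + 1/(4 + c))/(5 + c)
7884/((y((4 + 6)**2)*P(-69, v(5, 4)))) = 7884/((((1 + ((4 + 6)**2)**2 + 4*(4 + 6)**2)/(20 + ((4 + 6)**2)**2 + 9*(4 + 6)**2))*(6 + 73*(-69)/(-4)))) = 7884/((((1 + (10**2)**2 + 4*10**2)/(20 + (10**2)**2 + 9*10**2))*(6 + 73*(-69)*(-1/4)))) = 7884/((((1 + 100**2 + 4*100)/(20 + 100**2 + 9*100))*(6 + 5037/4))) = 7884/((((1 + 10000 + 400)/(20 + 10000 + 900))*(5061/4))) = 7884/(((10401/10920)*(5061/4))) = 7884/((((1/10920)*10401)*(5061/4))) = 7884/(((3467/3640)*(5061/4))) = 7884/(2506641/2080) = 7884*(2080/2506641) = 5466240/835547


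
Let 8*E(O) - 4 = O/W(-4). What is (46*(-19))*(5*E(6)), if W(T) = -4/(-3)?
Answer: -37145/8 ≈ -4643.1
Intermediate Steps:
W(T) = 4/3 (W(T) = -4*(-⅓) = 4/3)
E(O) = ½ + 3*O/32 (E(O) = ½ + (O/(4/3))/8 = ½ + (O*(¾))/8 = ½ + (3*O/4)/8 = ½ + 3*O/32)
(46*(-19))*(5*E(6)) = (46*(-19))*(5*(½ + (3/32)*6)) = -4370*(½ + 9/16) = -4370*17/16 = -874*85/16 = -37145/8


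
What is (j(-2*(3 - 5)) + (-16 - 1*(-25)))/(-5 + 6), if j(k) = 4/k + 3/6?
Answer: 21/2 ≈ 10.500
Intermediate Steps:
j(k) = ½ + 4/k (j(k) = 4/k + 3*(⅙) = 4/k + ½ = ½ + 4/k)
(j(-2*(3 - 5)) + (-16 - 1*(-25)))/(-5 + 6) = ((8 - 2*(3 - 5))/(2*((-2*(3 - 5)))) + (-16 - 1*(-25)))/(-5 + 6) = ((8 - 2*(-2))/(2*((-2*(-2)))) + (-16 + 25))/1 = ((½)*(8 + 4)/4 + 9)*1 = ((½)*(¼)*12 + 9)*1 = (3/2 + 9)*1 = (21/2)*1 = 21/2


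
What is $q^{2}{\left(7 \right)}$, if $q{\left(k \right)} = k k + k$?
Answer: $3136$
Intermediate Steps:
$q{\left(k \right)} = k + k^{2}$ ($q{\left(k \right)} = k^{2} + k = k + k^{2}$)
$q^{2}{\left(7 \right)} = \left(7 \left(1 + 7\right)\right)^{2} = \left(7 \cdot 8\right)^{2} = 56^{2} = 3136$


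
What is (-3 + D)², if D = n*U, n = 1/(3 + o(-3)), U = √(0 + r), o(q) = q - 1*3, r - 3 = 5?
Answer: 89/9 + 4*√2 ≈ 15.546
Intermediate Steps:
r = 8 (r = 3 + 5 = 8)
o(q) = -3 + q (o(q) = q - 3 = -3 + q)
U = 2*√2 (U = √(0 + 8) = √8 = 2*√2 ≈ 2.8284)
n = -⅓ (n = 1/(3 + (-3 - 3)) = 1/(3 - 6) = 1/(-3) = -⅓ ≈ -0.33333)
D = -2*√2/3 ≈ -0.94281
(-3 + D)² = (-3 - 2*√2/3)²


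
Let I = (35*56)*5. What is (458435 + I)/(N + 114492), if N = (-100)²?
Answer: 468235/124492 ≈ 3.7612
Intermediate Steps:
N = 10000
I = 9800 (I = 1960*5 = 9800)
(458435 + I)/(N + 114492) = (458435 + 9800)/(10000 + 114492) = 468235/124492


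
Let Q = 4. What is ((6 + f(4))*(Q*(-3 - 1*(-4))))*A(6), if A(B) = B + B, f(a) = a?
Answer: 480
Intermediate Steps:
A(B) = 2*B
((6 + f(4))*(Q*(-3 - 1*(-4))))*A(6) = ((6 + 4)*(4*(-3 - 1*(-4))))*(2*6) = (10*(4*(-3 + 4)))*12 = (10*(4*1))*12 = (10*4)*12 = 40*12 = 480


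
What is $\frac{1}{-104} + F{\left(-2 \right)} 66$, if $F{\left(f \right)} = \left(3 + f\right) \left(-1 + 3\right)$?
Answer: $\frac{13727}{104} \approx 131.99$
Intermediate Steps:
$F{\left(f \right)} = 6 + 2 f$ ($F{\left(f \right)} = \left(3 + f\right) 2 = 6 + 2 f$)
$\frac{1}{-104} + F{\left(-2 \right)} 66 = \frac{1}{-104} + \left(6 + 2 \left(-2\right)\right) 66 = - \frac{1}{104} + \left(6 - 4\right) 66 = - \frac{1}{104} + 2 \cdot 66 = - \frac{1}{104} + 132 = \frac{13727}{104}$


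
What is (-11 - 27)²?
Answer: 1444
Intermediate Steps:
(-11 - 27)² = (-38)² = 1444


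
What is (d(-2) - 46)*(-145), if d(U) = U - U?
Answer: 6670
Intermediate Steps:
d(U) = 0
(d(-2) - 46)*(-145) = (0 - 46)*(-145) = -46*(-145) = 6670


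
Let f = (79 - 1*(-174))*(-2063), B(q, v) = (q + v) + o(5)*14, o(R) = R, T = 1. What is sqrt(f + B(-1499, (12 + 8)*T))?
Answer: 2*I*sqrt(130837) ≈ 723.43*I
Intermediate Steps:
B(q, v) = 70 + q + v (B(q, v) = (q + v) + 5*14 = (q + v) + 70 = 70 + q + v)
f = -521939 (f = (79 + 174)*(-2063) = 253*(-2063) = -521939)
sqrt(f + B(-1499, (12 + 8)*T)) = sqrt(-521939 + (70 - 1499 + (12 + 8)*1)) = sqrt(-521939 + (70 - 1499 + 20*1)) = sqrt(-521939 + (70 - 1499 + 20)) = sqrt(-521939 - 1409) = sqrt(-523348) = 2*I*sqrt(130837)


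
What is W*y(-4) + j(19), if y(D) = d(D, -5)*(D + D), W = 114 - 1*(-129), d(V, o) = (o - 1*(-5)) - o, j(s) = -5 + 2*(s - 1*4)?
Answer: -9695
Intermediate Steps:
j(s) = -13 + 2*s (j(s) = -5 + 2*(s - 4) = -5 + 2*(-4 + s) = -5 + (-8 + 2*s) = -13 + 2*s)
d(V, o) = 5 (d(V, o) = (o + 5) - o = (5 + o) - o = 5)
W = 243 (W = 114 + 129 = 243)
y(D) = 10*D (y(D) = 5*(D + D) = 5*(2*D) = 10*D)
W*y(-4) + j(19) = 243*(10*(-4)) + (-13 + 2*19) = 243*(-40) + (-13 + 38) = -9720 + 25 = -9695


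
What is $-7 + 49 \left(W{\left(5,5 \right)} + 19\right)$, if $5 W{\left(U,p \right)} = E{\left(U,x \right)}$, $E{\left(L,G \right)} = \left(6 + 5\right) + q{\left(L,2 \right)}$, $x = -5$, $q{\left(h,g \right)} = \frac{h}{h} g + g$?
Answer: $1071$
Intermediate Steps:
$q{\left(h,g \right)} = 2 g$ ($q{\left(h,g \right)} = 1 g + g = g + g = 2 g$)
$E{\left(L,G \right)} = 15$ ($E{\left(L,G \right)} = \left(6 + 5\right) + 2 \cdot 2 = 11 + 4 = 15$)
$W{\left(U,p \right)} = 3$ ($W{\left(U,p \right)} = \frac{1}{5} \cdot 15 = 3$)
$-7 + 49 \left(W{\left(5,5 \right)} + 19\right) = -7 + 49 \left(3 + 19\right) = -7 + 49 \cdot 22 = -7 + 1078 = 1071$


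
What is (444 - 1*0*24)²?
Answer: 197136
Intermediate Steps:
(444 - 1*0*24)² = (444 + 0*24)² = (444 + 0)² = 444² = 197136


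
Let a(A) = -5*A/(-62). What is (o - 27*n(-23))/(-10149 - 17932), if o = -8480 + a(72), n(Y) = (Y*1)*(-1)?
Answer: 281951/870511 ≈ 0.32389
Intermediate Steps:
a(A) = 5*A/62 (a(A) = -5*A*(-1/62) = 5*A/62)
n(Y) = -Y (n(Y) = Y*(-1) = -Y)
o = -262700/31 (o = -8480 + (5/62)*72 = -8480 + 180/31 = -262700/31 ≈ -8474.2)
(o - 27*n(-23))/(-10149 - 17932) = (-262700/31 - (-27)*(-23))/(-10149 - 17932) = (-262700/31 - 27*23)/(-28081) = (-262700/31 - 621)*(-1/28081) = -281951/31*(-1/28081) = 281951/870511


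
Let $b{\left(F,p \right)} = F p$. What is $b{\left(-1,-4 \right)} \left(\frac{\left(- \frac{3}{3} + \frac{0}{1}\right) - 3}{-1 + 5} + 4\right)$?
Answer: $12$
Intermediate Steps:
$b{\left(-1,-4 \right)} \left(\frac{\left(- \frac{3}{3} + \frac{0}{1}\right) - 3}{-1 + 5} + 4\right) = \left(-1\right) \left(-4\right) \left(\frac{\left(- \frac{3}{3} + \frac{0}{1}\right) - 3}{-1 + 5} + 4\right) = 4 \left(\frac{\left(\left(-3\right) \frac{1}{3} + 0 \cdot 1\right) - 3}{4} + 4\right) = 4 \left(\left(\left(-1 + 0\right) - 3\right) \frac{1}{4} + 4\right) = 4 \left(\left(-1 - 3\right) \frac{1}{4} + 4\right) = 4 \left(\left(-4\right) \frac{1}{4} + 4\right) = 4 \left(-1 + 4\right) = 4 \cdot 3 = 12$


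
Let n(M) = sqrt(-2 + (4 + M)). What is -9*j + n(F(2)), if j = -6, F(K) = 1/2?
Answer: 54 + sqrt(10)/2 ≈ 55.581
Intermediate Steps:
F(K) = 1/2
n(M) = sqrt(2 + M)
-9*j + n(F(2)) = -9*(-6) + sqrt(2 + 1/2) = 54 + sqrt(5/2) = 54 + sqrt(10)/2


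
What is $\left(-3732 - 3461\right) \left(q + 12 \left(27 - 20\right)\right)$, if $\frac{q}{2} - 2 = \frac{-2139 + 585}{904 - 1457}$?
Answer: $- \frac{53199428}{79} \approx -6.7341 \cdot 10^{5}$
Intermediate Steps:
$q = \frac{760}{79}$ ($q = 4 + 2 \frac{-2139 + 585}{904 - 1457} = 4 + 2 \left(- \frac{1554}{-553}\right) = 4 + 2 \left(\left(-1554\right) \left(- \frac{1}{553}\right)\right) = 4 + 2 \cdot \frac{222}{79} = 4 + \frac{444}{79} = \frac{760}{79} \approx 9.6203$)
$\left(-3732 - 3461\right) \left(q + 12 \left(27 - 20\right)\right) = \left(-3732 - 3461\right) \left(\frac{760}{79} + 12 \left(27 - 20\right)\right) = - 7193 \left(\frac{760}{79} + 12 \cdot 7\right) = - 7193 \left(\frac{760}{79} + 84\right) = \left(-7193\right) \frac{7396}{79} = - \frac{53199428}{79}$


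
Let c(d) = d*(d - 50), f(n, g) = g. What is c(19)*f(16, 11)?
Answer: -6479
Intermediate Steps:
c(d) = d*(-50 + d)
c(19)*f(16, 11) = (19*(-50 + 19))*11 = (19*(-31))*11 = -589*11 = -6479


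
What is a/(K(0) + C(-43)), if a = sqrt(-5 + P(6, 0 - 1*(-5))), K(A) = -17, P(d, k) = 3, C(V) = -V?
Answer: I*sqrt(2)/26 ≈ 0.054393*I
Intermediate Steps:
a = I*sqrt(2) (a = sqrt(-5 + 3) = sqrt(-2) = I*sqrt(2) ≈ 1.4142*I)
a/(K(0) + C(-43)) = (I*sqrt(2))/(-17 - 1*(-43)) = (I*sqrt(2))/(-17 + 43) = (I*sqrt(2))/26 = I*sqrt(2)/26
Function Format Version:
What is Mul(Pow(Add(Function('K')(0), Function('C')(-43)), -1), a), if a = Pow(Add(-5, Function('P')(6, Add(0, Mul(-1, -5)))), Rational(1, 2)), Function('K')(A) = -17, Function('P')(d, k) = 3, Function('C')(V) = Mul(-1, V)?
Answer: Mul(Rational(1, 26), I, Pow(2, Rational(1, 2))) ≈ Mul(0.054393, I)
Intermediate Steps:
a = Mul(I, Pow(2, Rational(1, 2))) (a = Pow(Add(-5, 3), Rational(1, 2)) = Pow(-2, Rational(1, 2)) = Mul(I, Pow(2, Rational(1, 2))) ≈ Mul(1.4142, I))
Mul(Pow(Add(Function('K')(0), Function('C')(-43)), -1), a) = Mul(Pow(Add(-17, Mul(-1, -43)), -1), Mul(I, Pow(2, Rational(1, 2)))) = Mul(Pow(Add(-17, 43), -1), Mul(I, Pow(2, Rational(1, 2)))) = Mul(Pow(26, -1), Mul(I, Pow(2, Rational(1, 2)))) = Mul(Rational(1, 26), Mul(I, Pow(2, Rational(1, 2)))) = Mul(Rational(1, 26), I, Pow(2, Rational(1, 2)))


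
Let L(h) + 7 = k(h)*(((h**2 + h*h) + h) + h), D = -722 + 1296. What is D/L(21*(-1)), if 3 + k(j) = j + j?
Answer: -82/5401 ≈ -0.015182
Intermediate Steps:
k(j) = -3 + 2*j (k(j) = -3 + (j + j) = -3 + 2*j)
D = 574
L(h) = -7 + (-3 + 2*h)*(2*h + 2*h**2) (L(h) = -7 + (-3 + 2*h)*(((h**2 + h*h) + h) + h) = -7 + (-3 + 2*h)*(((h**2 + h**2) + h) + h) = -7 + (-3 + 2*h)*((2*h**2 + h) + h) = -7 + (-3 + 2*h)*((h + 2*h**2) + h) = -7 + (-3 + 2*h)*(2*h + 2*h**2))
D/L(21*(-1)) = 574/(-7 - 126*(-1) - 2*(21*(-1))**2 + 4*(21*(-1))**3) = 574/(-7 - 6*(-21) - 2*(-21)**2 + 4*(-21)**3) = 574/(-7 + 126 - 2*441 + 4*(-9261)) = 574/(-7 + 126 - 882 - 37044) = 574/(-37807) = 574*(-1/37807) = -82/5401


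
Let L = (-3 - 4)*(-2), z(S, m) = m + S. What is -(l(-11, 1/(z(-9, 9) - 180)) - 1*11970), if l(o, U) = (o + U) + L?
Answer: 2154061/180 ≈ 11967.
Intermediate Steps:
z(S, m) = S + m
L = 14 (L = -7*(-2) = 14)
l(o, U) = 14 + U + o (l(o, U) = (o + U) + 14 = (U + o) + 14 = 14 + U + o)
-(l(-11, 1/(z(-9, 9) - 180)) - 1*11970) = -((14 + 1/((-9 + 9) - 180) - 11) - 1*11970) = -((14 + 1/(0 - 180) - 11) - 11970) = -((14 + 1/(-180) - 11) - 11970) = -((14 - 1/180 - 11) - 11970) = -(539/180 - 11970) = -1*(-2154061/180) = 2154061/180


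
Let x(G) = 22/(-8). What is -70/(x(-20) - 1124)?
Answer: 280/4507 ≈ 0.062126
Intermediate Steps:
x(G) = -11/4 (x(G) = 22*(-⅛) = -11/4)
-70/(x(-20) - 1124) = -70/(-11/4 - 1124) = -70/(-4507/4) = -4/4507*(-70) = 280/4507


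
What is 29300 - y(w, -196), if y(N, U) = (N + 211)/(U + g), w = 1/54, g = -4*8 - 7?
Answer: 74365679/2538 ≈ 29301.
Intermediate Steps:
g = -39 (g = -32 - 7 = -39)
w = 1/54 ≈ 0.018519
y(N, U) = (211 + N)/(-39 + U) (y(N, U) = (N + 211)/(U - 39) = (211 + N)/(-39 + U))
29300 - y(w, -196) = 29300 - (211 + 1/54)/(-39 - 196) = 29300 - 11395/((-235)*54) = 29300 - (-1)*11395/(235*54) = 29300 - 1*(-2279/2538) = 29300 + 2279/2538 = 74365679/2538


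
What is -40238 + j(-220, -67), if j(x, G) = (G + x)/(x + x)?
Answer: -17704433/440 ≈ -40237.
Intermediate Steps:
j(x, G) = (G + x)/(2*x) (j(x, G) = (G + x)/((2*x)) = (G + x)*(1/(2*x)) = (G + x)/(2*x))
-40238 + j(-220, -67) = -40238 + (½)*(-67 - 220)/(-220) = -40238 + (½)*(-1/220)*(-287) = -40238 + 287/440 = -17704433/440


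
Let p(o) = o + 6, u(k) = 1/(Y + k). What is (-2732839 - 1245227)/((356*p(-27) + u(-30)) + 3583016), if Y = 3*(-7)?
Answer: -1969722/1770413 ≈ -1.1126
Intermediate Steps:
Y = -21
u(k) = 1/(-21 + k)
p(o) = 6 + o
(-2732839 - 1245227)/((356*p(-27) + u(-30)) + 3583016) = (-2732839 - 1245227)/((356*(6 - 27) + 1/(-21 - 30)) + 3583016) = -3978066/((356*(-21) + 1/(-51)) + 3583016) = -3978066/((-7476 - 1/51) + 3583016) = -3978066/(-381277/51 + 3583016) = -3978066/182352539/51 = -3978066*51/182352539 = -1969722/1770413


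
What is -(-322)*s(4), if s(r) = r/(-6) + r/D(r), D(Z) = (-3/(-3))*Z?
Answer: 322/3 ≈ 107.33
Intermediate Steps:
D(Z) = Z (D(Z) = (-3*(-1/3))*Z = 1*Z = Z)
s(r) = 1 - r/6 (s(r) = r/(-6) + r/r = r*(-1/6) + 1 = -r/6 + 1 = 1 - r/6)
-(-322)*s(4) = -(-322)*(1 - 1/6*4) = -(-322)*(1 - 2/3) = -(-322)/3 = -322*(-1/3) = 322/3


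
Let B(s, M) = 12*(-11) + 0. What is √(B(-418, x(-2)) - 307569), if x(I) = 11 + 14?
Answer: 3*I*√34189 ≈ 554.71*I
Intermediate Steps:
x(I) = 25
B(s, M) = -132 (B(s, M) = -132 + 0 = -132)
√(B(-418, x(-2)) - 307569) = √(-132 - 307569) = √(-307701) = 3*I*√34189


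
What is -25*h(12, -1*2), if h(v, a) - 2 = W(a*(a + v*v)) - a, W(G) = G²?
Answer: -2016500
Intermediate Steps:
h(v, a) = 2 - a + a²*(a + v²)² (h(v, a) = 2 + ((a*(a + v*v))² - a) = 2 + ((a*(a + v²))² - a) = 2 + (a²*(a + v²)² - a) = 2 + (-a + a²*(a + v²)²) = 2 - a + a²*(a + v²)²)
-25*h(12, -1*2) = -25*(2 - (-1)*2 + (-1*2)²*(-1*2 + 12²)²) = -25*(2 - 1*(-2) + (-2)²*(-2 + 144)²) = -25*(2 + 2 + 4*142²) = -25*(2 + 2 + 4*20164) = -25*(2 + 2 + 80656) = -25*80660 = -2016500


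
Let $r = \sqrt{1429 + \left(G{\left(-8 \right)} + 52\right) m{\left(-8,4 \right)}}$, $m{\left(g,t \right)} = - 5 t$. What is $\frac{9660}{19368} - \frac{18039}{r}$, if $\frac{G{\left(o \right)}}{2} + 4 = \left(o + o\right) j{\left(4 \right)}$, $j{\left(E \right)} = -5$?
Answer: $\frac{805}{1614} + \frac{18039 i \sqrt{2651}}{2651} \approx 0.49876 + 350.35 i$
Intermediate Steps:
$G{\left(o \right)} = -8 - 20 o$ ($G{\left(o \right)} = -8 + 2 \left(o + o\right) \left(-5\right) = -8 + 2 \cdot 2 o \left(-5\right) = -8 + 2 \left(- 10 o\right) = -8 - 20 o$)
$r = i \sqrt{2651}$ ($r = \sqrt{1429 + \left(\left(-8 - -160\right) + 52\right) \left(\left(-5\right) 4\right)} = \sqrt{1429 + \left(\left(-8 + 160\right) + 52\right) \left(-20\right)} = \sqrt{1429 + \left(152 + 52\right) \left(-20\right)} = \sqrt{1429 + 204 \left(-20\right)} = \sqrt{1429 - 4080} = \sqrt{-2651} = i \sqrt{2651} \approx 51.488 i$)
$\frac{9660}{19368} - \frac{18039}{r} = \frac{9660}{19368} - \frac{18039}{i \sqrt{2651}} = 9660 \cdot \frac{1}{19368} - 18039 \left(- \frac{i \sqrt{2651}}{2651}\right) = \frac{805}{1614} + \frac{18039 i \sqrt{2651}}{2651}$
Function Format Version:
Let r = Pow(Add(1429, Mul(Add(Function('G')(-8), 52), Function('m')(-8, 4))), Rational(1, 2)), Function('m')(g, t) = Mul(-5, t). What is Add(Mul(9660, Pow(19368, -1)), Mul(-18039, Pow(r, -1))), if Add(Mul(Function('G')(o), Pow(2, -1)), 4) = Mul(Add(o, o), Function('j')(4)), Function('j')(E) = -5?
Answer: Add(Rational(805, 1614), Mul(Rational(18039, 2651), I, Pow(2651, Rational(1, 2)))) ≈ Add(0.49876, Mul(350.35, I))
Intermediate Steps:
Function('G')(o) = Add(-8, Mul(-20, o)) (Function('G')(o) = Add(-8, Mul(2, Mul(Add(o, o), -5))) = Add(-8, Mul(2, Mul(Mul(2, o), -5))) = Add(-8, Mul(2, Mul(-10, o))) = Add(-8, Mul(-20, o)))
r = Mul(I, Pow(2651, Rational(1, 2))) (r = Pow(Add(1429, Mul(Add(Add(-8, Mul(-20, -8)), 52), Mul(-5, 4))), Rational(1, 2)) = Pow(Add(1429, Mul(Add(Add(-8, 160), 52), -20)), Rational(1, 2)) = Pow(Add(1429, Mul(Add(152, 52), -20)), Rational(1, 2)) = Pow(Add(1429, Mul(204, -20)), Rational(1, 2)) = Pow(Add(1429, -4080), Rational(1, 2)) = Pow(-2651, Rational(1, 2)) = Mul(I, Pow(2651, Rational(1, 2))) ≈ Mul(51.488, I))
Add(Mul(9660, Pow(19368, -1)), Mul(-18039, Pow(r, -1))) = Add(Mul(9660, Pow(19368, -1)), Mul(-18039, Pow(Mul(I, Pow(2651, Rational(1, 2))), -1))) = Add(Mul(9660, Rational(1, 19368)), Mul(-18039, Mul(Rational(-1, 2651), I, Pow(2651, Rational(1, 2))))) = Add(Rational(805, 1614), Mul(Rational(18039, 2651), I, Pow(2651, Rational(1, 2))))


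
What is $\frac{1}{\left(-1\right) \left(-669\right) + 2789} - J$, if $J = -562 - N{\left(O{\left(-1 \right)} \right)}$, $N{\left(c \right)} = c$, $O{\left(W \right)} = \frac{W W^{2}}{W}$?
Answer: $\frac{1946855}{3458} \approx 563.0$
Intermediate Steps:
$O{\left(W \right)} = W^{2}$ ($O{\left(W \right)} = \frac{W^{3}}{W} = W^{2}$)
$J = -563$ ($J = -562 - \left(-1\right)^{2} = -562 - 1 = -563$)
$\frac{1}{\left(-1\right) \left(-669\right) + 2789} - J = \frac{1}{\left(-1\right) \left(-669\right) + 2789} - -563 = \frac{1}{669 + 2789} + 563 = \frac{1}{3458} + 563 = \frac{1946855}{3458}$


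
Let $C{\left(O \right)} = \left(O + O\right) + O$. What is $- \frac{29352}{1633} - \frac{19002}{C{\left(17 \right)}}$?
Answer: $- \frac{10842406}{27761} \approx -390.56$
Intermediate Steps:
$C{\left(O \right)} = 3 O$ ($C{\left(O \right)} = 2 O + O = 3 O$)
$- \frac{29352}{1633} - \frac{19002}{C{\left(17 \right)}} = - \frac{29352}{1633} - \frac{19002}{3 \cdot 17} = \left(-29352\right) \frac{1}{1633} - \frac{19002}{51} = - \frac{29352}{1633} - \frac{6334}{17} = - \frac{10842406}{27761}$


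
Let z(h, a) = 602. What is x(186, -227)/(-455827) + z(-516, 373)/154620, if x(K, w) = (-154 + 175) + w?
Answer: 153129787/35239985370 ≈ 0.0043453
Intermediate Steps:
x(K, w) = 21 + w
x(186, -227)/(-455827) + z(-516, 373)/154620 = (21 - 227)/(-455827) + 602/154620 = -206*(-1/455827) + 602*(1/154620) = 206/455827 + 301/77310 = 153129787/35239985370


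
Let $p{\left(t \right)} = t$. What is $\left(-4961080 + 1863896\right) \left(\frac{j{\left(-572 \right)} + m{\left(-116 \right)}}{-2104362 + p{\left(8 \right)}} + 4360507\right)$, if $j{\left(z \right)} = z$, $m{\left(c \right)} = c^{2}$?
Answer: $- \frac{14209958139749591648}{1052177} \approx -1.3505 \cdot 10^{13}$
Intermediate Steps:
$\left(-4961080 + 1863896\right) \left(\frac{j{\left(-572 \right)} + m{\left(-116 \right)}}{-2104362 + p{\left(8 \right)}} + 4360507\right) = \left(-4961080 + 1863896\right) \left(\frac{-572 + \left(-116\right)^{2}}{-2104362 + 8} + 4360507\right) = - 3097184 \left(\frac{-572 + 13456}{-2104354} + 4360507\right) = - 3097184 \left(12884 \left(- \frac{1}{2104354}\right) + 4360507\right) = - 3097184 \left(- \frac{6442}{1052177} + 4360507\right) = \left(-3097184\right) \frac{4588025167297}{1052177} = - \frac{14209958139749591648}{1052177}$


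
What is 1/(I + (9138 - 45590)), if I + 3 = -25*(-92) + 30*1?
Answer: -1/34125 ≈ -2.9304e-5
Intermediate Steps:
I = 2327 (I = -3 + (-25*(-92) + 30*1) = -3 + (2300 + 30) = -3 + 2330 = 2327)
1/(I + (9138 - 45590)) = 1/(2327 + (9138 - 45590)) = 1/(2327 - 36452) = 1/(-34125) = -1/34125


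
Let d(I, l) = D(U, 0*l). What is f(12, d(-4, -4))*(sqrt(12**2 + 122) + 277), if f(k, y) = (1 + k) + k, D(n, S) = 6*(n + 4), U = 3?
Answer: 6925 + 25*sqrt(266) ≈ 7332.7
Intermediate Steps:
D(n, S) = 24 + 6*n (D(n, S) = 6*(4 + n) = 24 + 6*n)
d(I, l) = 42 (d(I, l) = 24 + 6*3 = 24 + 18 = 42)
f(k, y) = 1 + 2*k
f(12, d(-4, -4))*(sqrt(12**2 + 122) + 277) = (1 + 2*12)*(sqrt(12**2 + 122) + 277) = (1 + 24)*(sqrt(144 + 122) + 277) = 25*(sqrt(266) + 277) = 25*(277 + sqrt(266)) = 6925 + 25*sqrt(266)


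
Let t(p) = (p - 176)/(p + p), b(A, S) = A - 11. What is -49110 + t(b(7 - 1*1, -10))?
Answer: -490919/10 ≈ -49092.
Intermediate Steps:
b(A, S) = -11 + A
t(p) = (-176 + p)/(2*p) (t(p) = (-176 + p)/((2*p)) = (-176 + p)*(1/(2*p)) = (-176 + p)/(2*p))
-49110 + t(b(7 - 1*1, -10)) = -49110 + (-176 + (-11 + (7 - 1*1)))/(2*(-11 + (7 - 1*1))) = -49110 + (-176 + (-11 + (7 - 1)))/(2*(-11 + (7 - 1))) = -49110 + (-176 + (-11 + 6))/(2*(-11 + 6)) = -49110 + (½)*(-176 - 5)/(-5) = -49110 + (½)*(-⅕)*(-181) = -49110 + 181/10 = -490919/10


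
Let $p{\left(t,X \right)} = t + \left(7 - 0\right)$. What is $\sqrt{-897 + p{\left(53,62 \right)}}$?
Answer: $3 i \sqrt{93} \approx 28.931 i$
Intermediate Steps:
$p{\left(t,X \right)} = 7 + t$ ($p{\left(t,X \right)} = t + \left(7 + 0\right) = t + 7 = 7 + t$)
$\sqrt{-897 + p{\left(53,62 \right)}} = \sqrt{-897 + \left(7 + 53\right)} = \sqrt{-897 + 60} = \sqrt{-837} = 3 i \sqrt{93}$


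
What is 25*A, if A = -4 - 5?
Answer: -225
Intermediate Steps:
A = -9
25*A = 25*(-9) = -225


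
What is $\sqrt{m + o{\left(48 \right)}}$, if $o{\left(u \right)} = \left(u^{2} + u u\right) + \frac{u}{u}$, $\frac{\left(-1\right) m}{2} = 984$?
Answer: $\sqrt{2641} \approx 51.391$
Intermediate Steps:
$m = -1968$ ($m = \left(-2\right) 984 = -1968$)
$o{\left(u \right)} = 1 + 2 u^{2}$ ($o{\left(u \right)} = \left(u^{2} + u^{2}\right) + 1 = 2 u^{2} + 1 = 1 + 2 u^{2}$)
$\sqrt{m + o{\left(48 \right)}} = \sqrt{-1968 + \left(1 + 2 \cdot 48^{2}\right)} = \sqrt{-1968 + \left(1 + 2 \cdot 2304\right)} = \sqrt{-1968 + \left(1 + 4608\right)} = \sqrt{-1968 + 4609} = \sqrt{2641}$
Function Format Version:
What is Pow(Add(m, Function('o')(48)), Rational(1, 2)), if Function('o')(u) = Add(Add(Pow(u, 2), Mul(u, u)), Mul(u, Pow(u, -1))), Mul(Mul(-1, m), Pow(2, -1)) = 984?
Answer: Pow(2641, Rational(1, 2)) ≈ 51.391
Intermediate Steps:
m = -1968 (m = Mul(-2, 984) = -1968)
Function('o')(u) = Add(1, Mul(2, Pow(u, 2))) (Function('o')(u) = Add(Add(Pow(u, 2), Pow(u, 2)), 1) = Add(Mul(2, Pow(u, 2)), 1) = Add(1, Mul(2, Pow(u, 2))))
Pow(Add(m, Function('o')(48)), Rational(1, 2)) = Pow(Add(-1968, Add(1, Mul(2, Pow(48, 2)))), Rational(1, 2)) = Pow(Add(-1968, Add(1, Mul(2, 2304))), Rational(1, 2)) = Pow(Add(-1968, Add(1, 4608)), Rational(1, 2)) = Pow(Add(-1968, 4609), Rational(1, 2)) = Pow(2641, Rational(1, 2))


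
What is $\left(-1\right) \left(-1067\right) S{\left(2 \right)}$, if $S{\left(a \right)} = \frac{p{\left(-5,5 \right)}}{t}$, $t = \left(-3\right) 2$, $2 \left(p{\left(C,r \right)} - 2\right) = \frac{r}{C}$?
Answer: $- \frac{1067}{4} \approx -266.75$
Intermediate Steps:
$p{\left(C,r \right)} = 2 + \frac{r}{2 C}$ ($p{\left(C,r \right)} = 2 + \frac{r \frac{1}{C}}{2} = 2 + \frac{r}{2 C}$)
$t = -6$
$S{\left(a \right)} = - \frac{1}{4}$ ($S{\left(a \right)} = \frac{2 + \frac{1}{2} \cdot 5 \frac{1}{-5}}{-6} = \left(2 + \frac{1}{2} \cdot 5 \left(- \frac{1}{5}\right)\right) \left(- \frac{1}{6}\right) = \left(2 - \frac{1}{2}\right) \left(- \frac{1}{6}\right) = \frac{3}{2} \left(- \frac{1}{6}\right) = - \frac{1}{4}$)
$\left(-1\right) \left(-1067\right) S{\left(2 \right)} = \left(-1\right) \left(-1067\right) \left(- \frac{1}{4}\right) = 1067 \left(- \frac{1}{4}\right) = - \frac{1067}{4}$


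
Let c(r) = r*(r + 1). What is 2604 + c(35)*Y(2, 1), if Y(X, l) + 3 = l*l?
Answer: 84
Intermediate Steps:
Y(X, l) = -3 + l**2 (Y(X, l) = -3 + l*l = -3 + l**2)
c(r) = r*(1 + r)
2604 + c(35)*Y(2, 1) = 2604 + (35*(1 + 35))*(-3 + 1**2) = 2604 + (35*36)*(-3 + 1) = 2604 + 1260*(-2) = 2604 - 2520 = 84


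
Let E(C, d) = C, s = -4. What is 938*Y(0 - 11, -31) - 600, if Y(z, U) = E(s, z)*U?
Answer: 115712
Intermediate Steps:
Y(z, U) = -4*U
938*Y(0 - 11, -31) - 600 = 938*(-4*(-31)) - 600 = 938*124 - 600 = 116312 - 600 = 115712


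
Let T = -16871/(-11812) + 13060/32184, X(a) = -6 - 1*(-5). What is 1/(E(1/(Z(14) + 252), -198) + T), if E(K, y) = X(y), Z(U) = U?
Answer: 47519676/39635447 ≈ 1.1989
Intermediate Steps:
X(a) = -1 (X(a) = -6 + 5 = -1)
T = 87155123/47519676 (T = -16871*(-1/11812) + 13060*(1/32184) = 16871/11812 + 3265/8046 = 87155123/47519676 ≈ 1.8341)
E(K, y) = -1
1/(E(1/(Z(14) + 252), -198) + T) = 1/(-1 + 87155123/47519676) = 1/(39635447/47519676) = 47519676/39635447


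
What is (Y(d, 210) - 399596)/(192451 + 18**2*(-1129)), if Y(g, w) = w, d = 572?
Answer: 399386/173345 ≈ 2.3040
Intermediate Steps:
(Y(d, 210) - 399596)/(192451 + 18**2*(-1129)) = (210 - 399596)/(192451 + 18**2*(-1129)) = -399386/(192451 + 324*(-1129)) = -399386/(192451 - 365796) = -399386/(-173345) = -399386*(-1/173345) = 399386/173345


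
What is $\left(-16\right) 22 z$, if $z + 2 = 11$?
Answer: $-3168$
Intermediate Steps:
$z = 9$ ($z = -2 + 11 = 9$)
$\left(-16\right) 22 z = \left(-16\right) 22 \cdot 9 = \left(-352\right) 9 = -3168$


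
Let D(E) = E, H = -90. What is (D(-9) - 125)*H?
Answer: 12060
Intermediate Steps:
(D(-9) - 125)*H = (-9 - 125)*(-90) = -134*(-90) = 12060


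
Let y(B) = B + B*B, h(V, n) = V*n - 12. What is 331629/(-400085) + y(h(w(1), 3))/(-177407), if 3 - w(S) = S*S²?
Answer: -58845308553/70977879595 ≈ -0.82907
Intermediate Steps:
w(S) = 3 - S³ (w(S) = 3 - S*S² = 3 - S³)
h(V, n) = -12 + V*n
y(B) = B + B²
331629/(-400085) + y(h(w(1), 3))/(-177407) = 331629/(-400085) + ((-12 + (3 - 1*1³)*3)*(1 + (-12 + (3 - 1*1³)*3)))/(-177407) = 331629*(-1/400085) + ((-12 + (3 - 1*1)*3)*(1 + (-12 + (3 - 1*1)*3)))*(-1/177407) = -331629/400085 + ((-12 + (3 - 1)*3)*(1 + (-12 + (3 - 1)*3)))*(-1/177407) = -331629/400085 + ((-12 + 2*3)*(1 + (-12 + 2*3)))*(-1/177407) = -331629/400085 + ((-12 + 6)*(1 + (-12 + 6)))*(-1/177407) = -331629/400085 - 6*(1 - 6)*(-1/177407) = -331629/400085 - 6*(-5)*(-1/177407) = -331629/400085 + 30*(-1/177407) = -331629/400085 - 30/177407 = -58845308553/70977879595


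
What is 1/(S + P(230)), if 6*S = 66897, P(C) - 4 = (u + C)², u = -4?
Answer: 2/124459 ≈ 1.6070e-5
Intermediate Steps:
P(C) = 4 + (-4 + C)²
S = 22299/2 (S = (⅙)*66897 = 22299/2 ≈ 11150.)
1/(S + P(230)) = 1/(22299/2 + (4 + (-4 + 230)²)) = 1/(22299/2 + (4 + 226²)) = 1/(22299/2 + (4 + 51076)) = 1/(22299/2 + 51080) = 1/(124459/2) = 2/124459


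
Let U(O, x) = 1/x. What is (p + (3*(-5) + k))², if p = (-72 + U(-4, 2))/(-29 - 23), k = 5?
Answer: 4761/64 ≈ 74.391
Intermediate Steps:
p = 11/8 (p = (-72 + 1/2)/(-29 - 23) = (-72 + ½)/(-52) = -143/2*(-1/52) = 11/8 ≈ 1.3750)
(p + (3*(-5) + k))² = (11/8 + (3*(-5) + 5))² = (11/8 + (-15 + 5))² = (11/8 - 10)² = (-69/8)² = 4761/64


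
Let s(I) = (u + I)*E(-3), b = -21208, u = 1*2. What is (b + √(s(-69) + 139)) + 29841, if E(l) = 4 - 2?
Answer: 8633 + √5 ≈ 8635.2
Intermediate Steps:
u = 2
E(l) = 2
s(I) = 4 + 2*I (s(I) = (2 + I)*2 = 4 + 2*I)
(b + √(s(-69) + 139)) + 29841 = (-21208 + √((4 + 2*(-69)) + 139)) + 29841 = (-21208 + √((4 - 138) + 139)) + 29841 = (-21208 + √(-134 + 139)) + 29841 = (-21208 + √5) + 29841 = 8633 + √5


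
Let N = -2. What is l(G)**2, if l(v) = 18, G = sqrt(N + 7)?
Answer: 324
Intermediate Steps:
G = sqrt(5) (G = sqrt(-2 + 7) = sqrt(5) ≈ 2.2361)
l(G)**2 = 18**2 = 324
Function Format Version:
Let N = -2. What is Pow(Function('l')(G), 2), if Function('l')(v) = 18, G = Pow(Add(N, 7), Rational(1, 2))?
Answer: 324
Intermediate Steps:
G = Pow(5, Rational(1, 2)) (G = Pow(Add(-2, 7), Rational(1, 2)) = Pow(5, Rational(1, 2)) ≈ 2.2361)
Pow(Function('l')(G), 2) = Pow(18, 2) = 324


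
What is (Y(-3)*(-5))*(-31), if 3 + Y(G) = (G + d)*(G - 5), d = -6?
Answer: 10695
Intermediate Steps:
Y(G) = -3 + (-6 + G)*(-5 + G) (Y(G) = -3 + (G - 6)*(G - 5) = -3 + (-6 + G)*(-5 + G))
(Y(-3)*(-5))*(-31) = ((27 + (-3)**2 - 11*(-3))*(-5))*(-31) = ((27 + 9 + 33)*(-5))*(-31) = (69*(-5))*(-31) = -345*(-31) = 10695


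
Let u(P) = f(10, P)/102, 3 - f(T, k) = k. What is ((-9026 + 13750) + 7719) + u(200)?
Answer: 1268989/102 ≈ 12441.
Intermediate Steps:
f(T, k) = 3 - k
u(P) = 1/34 - P/102 (u(P) = (3 - P)/102 = (3 - P)*(1/102) = 1/34 - P/102)
((-9026 + 13750) + 7719) + u(200) = ((-9026 + 13750) + 7719) + (1/34 - 1/102*200) = (4724 + 7719) + (1/34 - 100/51) = 12443 - 197/102 = 1268989/102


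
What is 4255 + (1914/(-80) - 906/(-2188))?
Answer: 92584981/21880 ≈ 4231.5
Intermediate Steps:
4255 + (1914/(-80) - 906/(-2188)) = 4255 + (1914*(-1/80) - 906*(-1/2188)) = 4255 + (-957/40 + 453/1094) = 4255 - 514419/21880 = 92584981/21880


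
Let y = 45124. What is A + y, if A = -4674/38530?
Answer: 869311523/19265 ≈ 45124.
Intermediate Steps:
A = -2337/19265 (A = -4674*1/38530 = -2337/19265 ≈ -0.12131)
A + y = -2337/19265 + 45124 = 869311523/19265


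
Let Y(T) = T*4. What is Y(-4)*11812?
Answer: -188992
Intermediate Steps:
Y(T) = 4*T
Y(-4)*11812 = (4*(-4))*11812 = -16*11812 = -188992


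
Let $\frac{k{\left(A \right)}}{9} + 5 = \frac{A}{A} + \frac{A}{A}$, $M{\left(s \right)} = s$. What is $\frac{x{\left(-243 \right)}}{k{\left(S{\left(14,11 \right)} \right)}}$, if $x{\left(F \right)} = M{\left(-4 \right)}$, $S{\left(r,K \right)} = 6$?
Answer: $\frac{4}{27} \approx 0.14815$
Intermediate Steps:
$x{\left(F \right)} = -4$
$k{\left(A \right)} = -27$ ($k{\left(A \right)} = -45 + 9 \left(\frac{A}{A} + \frac{A}{A}\right) = -45 + 9 \left(1 + 1\right) = -45 + 9 \cdot 2 = -45 + 18 = -27$)
$\frac{x{\left(-243 \right)}}{k{\left(S{\left(14,11 \right)} \right)}} = - \frac{4}{-27} = \left(-4\right) \left(- \frac{1}{27}\right) = \frac{4}{27}$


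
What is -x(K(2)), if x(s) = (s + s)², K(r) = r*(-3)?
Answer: -144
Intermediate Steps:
K(r) = -3*r
x(s) = 4*s² (x(s) = (2*s)² = 4*s²)
-x(K(2)) = -4*(-3*2)² = -4*(-6)² = -4*36 = -1*144 = -144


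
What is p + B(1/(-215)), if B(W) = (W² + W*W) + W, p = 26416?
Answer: 1221079387/46225 ≈ 26416.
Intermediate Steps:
B(W) = W + 2*W² (B(W) = (W² + W²) + W = 2*W² + W = W + 2*W²)
p + B(1/(-215)) = 26416 + (1 + 2/(-215))/(-215) = 26416 - (1 + 2*(-1/215))/215 = 26416 - (1 - 2/215)/215 = 26416 - 1/215*213/215 = 26416 - 213/46225 = 1221079387/46225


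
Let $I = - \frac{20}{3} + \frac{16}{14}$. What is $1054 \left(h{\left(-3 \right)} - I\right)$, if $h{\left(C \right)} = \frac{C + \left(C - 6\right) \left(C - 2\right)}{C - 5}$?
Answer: $\frac{12121}{42} \approx 288.6$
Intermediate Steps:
$I = - \frac{116}{21}$ ($I = \left(-20\right) \frac{1}{3} + 16 \cdot \frac{1}{14} = - \frac{20}{3} + \frac{8}{7} = - \frac{116}{21} \approx -5.5238$)
$h{\left(C \right)} = \frac{C + \left(-6 + C\right) \left(-2 + C\right)}{-5 + C}$
$1054 \left(h{\left(-3 \right)} - I\right) = 1054 \left(\frac{12 + \left(-3\right)^{2} - -21}{-5 - 3} - - \frac{116}{21}\right) = 1054 \left(\frac{12 + 9 + 21}{-8} + \frac{116}{21}\right) = 1054 \left(\left(- \frac{1}{8}\right) 42 + \frac{116}{21}\right) = 1054 \left(- \frac{21}{4} + \frac{116}{21}\right) = 1054 \cdot \frac{23}{84} = \frac{12121}{42}$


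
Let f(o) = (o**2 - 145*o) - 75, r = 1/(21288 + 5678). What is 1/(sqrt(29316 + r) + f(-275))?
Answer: 3112550550/359265356698493 - sqrt(21317573740262)/359265356698493 ≈ 8.6508e-6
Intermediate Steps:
r = 1/26966 ≈ 3.7084e-5
f(o) = -75 + o**2 - 145*o
1/(sqrt(29316 + r) + f(-275)) = 1/(sqrt(29316 + 1/26966) + (-75 + (-275)**2 - 145*(-275))) = 1/(sqrt(790535257/26966) + (-75 + 75625 + 39875)) = 1/(sqrt(21317573740262)/26966 + 115425) = 1/(115425 + sqrt(21317573740262)/26966)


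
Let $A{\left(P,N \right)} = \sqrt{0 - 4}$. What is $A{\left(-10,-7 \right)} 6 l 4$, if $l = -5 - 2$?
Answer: $- 336 i \approx - 336.0 i$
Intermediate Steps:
$l = -7$ ($l = -5 - 2 = -7$)
$A{\left(P,N \right)} = 2 i$ ($A{\left(P,N \right)} = \sqrt{-4} = 2 i$)
$A{\left(-10,-7 \right)} 6 l 4 = 2 i 6 \left(-7\right) 4 = 2 i \left(\left(-42\right) 4\right) = 2 i \left(-168\right) = - 336 i$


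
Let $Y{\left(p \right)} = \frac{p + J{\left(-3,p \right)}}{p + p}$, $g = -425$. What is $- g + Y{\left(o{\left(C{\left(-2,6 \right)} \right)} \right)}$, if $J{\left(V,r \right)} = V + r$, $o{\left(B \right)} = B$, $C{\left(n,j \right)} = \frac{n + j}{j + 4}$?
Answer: $\frac{1689}{4} \approx 422.25$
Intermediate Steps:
$C{\left(n,j \right)} = \frac{j + n}{4 + j}$
$Y{\left(p \right)} = \frac{-3 + 2 p}{2 p}$ ($Y{\left(p \right)} = \frac{p + \left(-3 + p\right)}{p + p} = \frac{-3 + 2 p}{2 p}$)
$- g + Y{\left(o{\left(C{\left(-2,6 \right)} \right)} \right)} = \left(-1\right) \left(-425\right) + \frac{- \frac{3}{2} + \frac{6 - 2}{4 + 6}}{\frac{1}{4 + 6} \left(6 - 2\right)} = 425 + \frac{- \frac{3}{2} + \frac{1}{10} \cdot 4}{\frac{1}{10} \cdot 4} = 425 + \frac{- \frac{3}{2} + \frac{2}{5}}{\frac{2}{5}} = 425 + \frac{5}{2} \left(- \frac{11}{10}\right) = 425 - \frac{11}{4} = \frac{1689}{4}$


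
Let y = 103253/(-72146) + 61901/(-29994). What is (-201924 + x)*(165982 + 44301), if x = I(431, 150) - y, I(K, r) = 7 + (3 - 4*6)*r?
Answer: -23328090625533507560/540986781 ≈ -4.3121e+10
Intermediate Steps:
y = -1890720007/540986781 (y = 103253*(-1/72146) + 61901*(-1/29994) = -103253/72146 - 61901/29994 = -1890720007/540986781 ≈ -3.4949)
I(K, r) = 7 - 21*r (I(K, r) = 7 + (3 - 24)*r = 7 - 21*r)
x = -1698430732676/540986781 (x = (7 - 21*150) - 1*(-1890720007/540986781) = (7 - 3150) + 1890720007/540986781 = -3143 + 1890720007/540986781 = -1698430732676/540986781 ≈ -3139.5)
(-201924 + x)*(165982 + 44301) = (-201924 - 1698430732676/540986781)*(165982 + 44301) = -110936645499320/540986781*210283 = -23328090625533507560/540986781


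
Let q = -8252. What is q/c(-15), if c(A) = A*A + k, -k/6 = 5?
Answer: -8252/195 ≈ -42.318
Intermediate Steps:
k = -30 (k = -6*5 = -30)
c(A) = -30 + A**2 (c(A) = A*A - 30 = A**2 - 30 = -30 + A**2)
q/c(-15) = -8252/(-30 + (-15)**2) = -8252/(-30 + 225) = -8252/195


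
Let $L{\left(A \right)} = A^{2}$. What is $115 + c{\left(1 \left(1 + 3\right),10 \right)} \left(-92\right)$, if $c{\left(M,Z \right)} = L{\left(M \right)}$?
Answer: $-1357$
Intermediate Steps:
$c{\left(M,Z \right)} = M^{2}$
$115 + c{\left(1 \left(1 + 3\right),10 \right)} \left(-92\right) = 115 + \left(1 \left(1 + 3\right)\right)^{2} \left(-92\right) = 115 + \left(1 \cdot 4\right)^{2} \left(-92\right) = 115 + 4^{2} \left(-92\right) = 115 + 16 \left(-92\right) = 115 - 1472 = -1357$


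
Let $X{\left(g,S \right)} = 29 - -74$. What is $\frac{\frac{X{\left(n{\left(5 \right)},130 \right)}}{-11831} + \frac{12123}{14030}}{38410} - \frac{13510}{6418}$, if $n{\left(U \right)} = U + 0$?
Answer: $- \frac{43066957462148793}{20459412077371700} \approx -2.105$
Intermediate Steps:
$n{\left(U \right)} = U$
$X{\left(g,S \right)} = 103$ ($X{\left(g,S \right)} = 29 + 74 = 103$)
$\frac{\frac{X{\left(n{\left(5 \right)},130 \right)}}{-11831} + \frac{12123}{14030}}{38410} - \frac{13510}{6418} = \frac{\frac{103}{-11831} + \frac{12123}{14030}}{38410} - \frac{13510}{6418} = \left(103 \left(- \frac{1}{11831}\right) + 12123 \cdot \frac{1}{14030}\right) \frac{1}{38410} - \frac{6755}{3209} = \left(- \frac{103}{11831} + \frac{12123}{14030}\right) \frac{1}{38410} - \frac{6755}{3209} = \frac{141982123}{165988930} \cdot \frac{1}{38410} - \frac{6755}{3209} = \frac{141982123}{6375634801300} - \frac{6755}{3209} = - \frac{43066957462148793}{20459412077371700}$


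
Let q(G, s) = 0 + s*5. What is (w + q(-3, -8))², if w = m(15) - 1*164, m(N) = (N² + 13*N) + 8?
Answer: 50176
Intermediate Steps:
m(N) = 8 + N² + 13*N
w = 264 (w = (8 + 15² + 13*15) - 1*164 = (8 + 225 + 195) - 164 = 428 - 164 = 264)
q(G, s) = 5*s (q(G, s) = 0 + 5*s = 5*s)
(w + q(-3, -8))² = (264 + 5*(-8))² = (264 - 40)² = 224² = 50176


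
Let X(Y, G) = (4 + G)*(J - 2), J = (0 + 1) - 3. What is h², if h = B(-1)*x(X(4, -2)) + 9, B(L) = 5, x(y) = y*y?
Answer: 108241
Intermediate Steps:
J = -2 (J = 1 - 3 = -2)
X(Y, G) = -16 - 4*G (X(Y, G) = (4 + G)*(-2 - 2) = (4 + G)*(-4) = -16 - 4*G)
x(y) = y²
h = 329 (h = 5*(-16 - 4*(-2))² + 9 = 5*(-16 + 8)² + 9 = 5*(-8)² + 9 = 5*64 + 9 = 320 + 9 = 329)
h² = 329² = 108241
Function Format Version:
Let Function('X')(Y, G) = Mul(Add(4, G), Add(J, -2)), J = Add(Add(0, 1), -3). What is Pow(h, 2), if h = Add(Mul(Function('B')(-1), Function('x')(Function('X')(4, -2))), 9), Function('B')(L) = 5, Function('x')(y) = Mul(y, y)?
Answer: 108241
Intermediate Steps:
J = -2 (J = Add(1, -3) = -2)
Function('X')(Y, G) = Add(-16, Mul(-4, G)) (Function('X')(Y, G) = Mul(Add(4, G), Add(-2, -2)) = Mul(Add(4, G), -4) = Add(-16, Mul(-4, G)))
Function('x')(y) = Pow(y, 2)
h = 329 (h = Add(Mul(5, Pow(Add(-16, Mul(-4, -2)), 2)), 9) = Add(Mul(5, Pow(Add(-16, 8), 2)), 9) = Add(Mul(5, Pow(-8, 2)), 9) = Add(Mul(5, 64), 9) = Add(320, 9) = 329)
Pow(h, 2) = Pow(329, 2) = 108241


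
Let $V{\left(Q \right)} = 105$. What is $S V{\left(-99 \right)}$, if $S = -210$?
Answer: $-22050$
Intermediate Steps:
$S V{\left(-99 \right)} = \left(-210\right) 105 = -22050$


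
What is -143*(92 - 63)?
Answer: -4147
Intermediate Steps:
-143*(92 - 63) = -143*29 = -4147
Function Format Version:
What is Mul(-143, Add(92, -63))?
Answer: -4147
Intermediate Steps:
Mul(-143, Add(92, -63)) = Mul(-143, 29) = -4147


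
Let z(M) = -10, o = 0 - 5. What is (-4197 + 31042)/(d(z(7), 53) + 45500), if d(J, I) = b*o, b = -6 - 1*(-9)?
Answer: 5369/9097 ≈ 0.59019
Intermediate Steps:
o = -5
b = 3 (b = -6 + 9 = 3)
d(J, I) = -15 (d(J, I) = 3*(-5) = -15)
(-4197 + 31042)/(d(z(7), 53) + 45500) = (-4197 + 31042)/(-15 + 45500) = 26845/45485 = 26845*(1/45485) = 5369/9097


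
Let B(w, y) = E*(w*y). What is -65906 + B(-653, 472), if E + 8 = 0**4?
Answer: 2399822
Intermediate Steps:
E = -8 (E = -8 + 0**4 = -8 + 0 = -8)
B(w, y) = -8*w*y
-65906 + B(-653, 472) = -65906 - 8*(-653)*472 = -65906 + 2465728 = 2399822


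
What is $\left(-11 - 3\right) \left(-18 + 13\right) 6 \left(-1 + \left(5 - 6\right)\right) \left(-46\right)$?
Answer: $38640$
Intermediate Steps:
$\left(-11 - 3\right) \left(-18 + 13\right) 6 \left(-1 + \left(5 - 6\right)\right) \left(-46\right) = \left(-14\right) \left(-5\right) 6 \left(-1 + \left(5 - 6\right)\right) \left(-46\right) = 70 \cdot 6 \left(-1 - 1\right) \left(-46\right) = 70 \cdot 6 \left(-2\right) \left(-46\right) = 70 \left(-12\right) \left(-46\right) = \left(-840\right) \left(-46\right) = 38640$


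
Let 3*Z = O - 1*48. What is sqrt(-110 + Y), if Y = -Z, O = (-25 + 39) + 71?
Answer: I*sqrt(1101)/3 ≈ 11.06*I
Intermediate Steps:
O = 85 (O = 14 + 71 = 85)
Z = 37/3 (Z = (85 - 1*48)/3 = (85 - 48)/3 = (1/3)*37 = 37/3 ≈ 12.333)
Y = -37/3 (Y = -1*37/3 = -37/3 ≈ -12.333)
sqrt(-110 + Y) = sqrt(-110 - 37/3) = sqrt(-367/3) = I*sqrt(1101)/3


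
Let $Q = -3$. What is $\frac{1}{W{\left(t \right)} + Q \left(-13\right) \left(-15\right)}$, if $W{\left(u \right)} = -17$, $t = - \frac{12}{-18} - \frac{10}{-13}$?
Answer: $- \frac{1}{602} \approx -0.0016611$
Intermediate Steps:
$t = \frac{56}{39}$ ($t = \left(-12\right) \left(- \frac{1}{18}\right) - - \frac{10}{13} = \frac{2}{3} + \frac{10}{13} = \frac{56}{39} \approx 1.4359$)
$\frac{1}{W{\left(t \right)} + Q \left(-13\right) \left(-15\right)} = \frac{1}{-17 + \left(-3\right) \left(-13\right) \left(-15\right)} = \frac{1}{-17 + 39 \left(-15\right)} = \frac{1}{-17 - 585} = \frac{1}{-602} = - \frac{1}{602}$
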